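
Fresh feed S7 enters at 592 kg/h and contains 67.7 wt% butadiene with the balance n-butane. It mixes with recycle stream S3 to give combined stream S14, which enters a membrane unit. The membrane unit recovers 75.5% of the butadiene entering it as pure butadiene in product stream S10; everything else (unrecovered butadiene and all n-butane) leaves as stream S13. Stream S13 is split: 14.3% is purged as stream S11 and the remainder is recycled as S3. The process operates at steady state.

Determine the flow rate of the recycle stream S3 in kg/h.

1252 kg/h

n-butane enters only via S7 and leaves only via the purge: 592×0.323 = 0.143×(n-butane in S13), and the membrane unit passes all n-butane, so n-butane in S14 = n-butane in S13 = 1337.2 kg/h.
butadiene in S14: m_A = 592×0.677 + (1−0.143)·(1−0.755)·m_A, so m_A = 400.78/0.7900 = 507.3 kg/h.
S13 = (1−0.755)×507.3 + 1337.2 = 1461.5 kg/h.
Recycle S3 = (1−0.143)×1461.5 = 1252.5 kg/h.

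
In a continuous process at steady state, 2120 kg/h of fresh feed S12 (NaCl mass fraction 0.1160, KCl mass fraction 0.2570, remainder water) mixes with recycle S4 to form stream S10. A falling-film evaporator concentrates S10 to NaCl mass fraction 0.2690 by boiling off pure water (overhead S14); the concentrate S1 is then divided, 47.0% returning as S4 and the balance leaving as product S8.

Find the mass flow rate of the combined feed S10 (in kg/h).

2931 kg/h

Overall NaCl balance (none leaves overhead): NaCl in fresh feed = NaCl in product, i.e. 2120×0.116 = (1−0.470)·S1·0.269.
S1 = 245.92/(0.269×0.530) = 1724.9 kg/h.
Recycle S4 = 0.470×1724.9 = 810.71 kg/h.
Combined feed S10 = 2120 + 810.71 = 2930.7 kg/h.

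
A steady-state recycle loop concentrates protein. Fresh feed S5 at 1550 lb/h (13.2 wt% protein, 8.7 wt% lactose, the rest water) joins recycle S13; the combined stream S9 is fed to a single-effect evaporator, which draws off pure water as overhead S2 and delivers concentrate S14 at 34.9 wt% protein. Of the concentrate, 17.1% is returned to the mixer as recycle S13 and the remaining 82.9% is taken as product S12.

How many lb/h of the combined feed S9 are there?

Overall protein balance (none leaves overhead): protein in fresh feed = protein in product, i.e. 1550×0.132 = (1−0.171)·S14·0.349.
S14 = 204.6/(0.349×0.829) = 707.17 lb/h.
Recycle S13 = 0.171×707.17 = 120.93 lb/h.
Combined feed S9 = 1550 + 120.93 = 1670.9 lb/h.

1671 lb/h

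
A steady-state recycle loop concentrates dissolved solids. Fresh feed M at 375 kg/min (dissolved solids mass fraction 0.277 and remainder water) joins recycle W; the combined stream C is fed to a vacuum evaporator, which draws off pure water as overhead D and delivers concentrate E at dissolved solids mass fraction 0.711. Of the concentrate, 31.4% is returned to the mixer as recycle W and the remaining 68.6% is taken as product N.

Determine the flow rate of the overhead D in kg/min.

228.9 kg/min

Overall dissolved solids balance (none leaves overhead): dissolved solids in fresh feed = dissolved solids in product, i.e. 375×0.277 = (1−0.314)·E·0.711.
E = 103.88/(0.711×0.686) = 212.97 kg/min.
Recycle W = 0.314×212.97 = 66.872 kg/min.
Combined feed C = 375 + 66.872 = 441.87 kg/min.
Overhead D = C − E = 441.87 − 212.97 = 228.9 kg/min.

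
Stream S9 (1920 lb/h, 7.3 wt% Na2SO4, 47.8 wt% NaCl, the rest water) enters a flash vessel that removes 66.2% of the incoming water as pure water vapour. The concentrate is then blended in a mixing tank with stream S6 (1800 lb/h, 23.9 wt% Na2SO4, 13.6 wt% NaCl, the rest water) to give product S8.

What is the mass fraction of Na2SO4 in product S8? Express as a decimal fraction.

Vapour removed = 0.662×0.449×1920 = 570.7 lb/h; concentrate = 1349.3 lb/h.
Na2SO4 reaching the mixer = 140.16 (from concentrate) + 1800×0.239 = 570.36 lb/h.
Product flow = 1349.3 + 1800 = 3149.3 lb/h; Na2SO4 fraction = 0.181.

0.181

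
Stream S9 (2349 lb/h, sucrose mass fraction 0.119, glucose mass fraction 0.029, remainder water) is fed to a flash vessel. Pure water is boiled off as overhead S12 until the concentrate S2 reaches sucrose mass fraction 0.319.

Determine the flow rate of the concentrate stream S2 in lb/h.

sucrose is conserved: 2349×0.119 = 279.53 lb/h all reports to the concentrate.
Concentrate = 279.53/(target fraction) = 876.27 lb/h.

876.3 lb/h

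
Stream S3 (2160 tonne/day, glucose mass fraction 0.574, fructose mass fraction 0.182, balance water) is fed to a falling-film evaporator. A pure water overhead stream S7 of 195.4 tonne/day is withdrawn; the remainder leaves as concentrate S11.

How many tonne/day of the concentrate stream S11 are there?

1965 tonne/day

Concentrate = 2160 − 195.4 = 1964.6 tonne/day.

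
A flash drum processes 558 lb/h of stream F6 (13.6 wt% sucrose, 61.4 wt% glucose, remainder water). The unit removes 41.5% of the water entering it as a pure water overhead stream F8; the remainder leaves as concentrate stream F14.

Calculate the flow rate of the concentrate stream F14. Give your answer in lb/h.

water entering = 558×0.250 = 139.5 lb/h; overhead removed = 0.415×139.5 = 57.892 lb/h.
Concentrate = 558 − 57.892 = 500.11 lb/h.

500.1 lb/h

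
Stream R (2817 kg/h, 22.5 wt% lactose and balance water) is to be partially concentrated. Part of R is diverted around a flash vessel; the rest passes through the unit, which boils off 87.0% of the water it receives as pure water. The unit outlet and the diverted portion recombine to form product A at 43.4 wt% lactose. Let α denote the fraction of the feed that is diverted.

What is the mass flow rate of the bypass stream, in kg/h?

All 2817×0.225 = 633.83 kg/h of lactose reaches A, so A = 633.83/0.434 = 1460.4 kg/h and vapour = 1356.6 kg/h.
The evaporator receives (1−α)·2817 of feed at 0.775 water and removes 0.870 of that water:
0.870×0.775×(1−α)×2817 = 1356.6
(1−α) = 1356.6/1899.4 = 0.7142;  α = 0.2858.
Bypass flow = 0.2858×2817 = 805.03 kg/h.

805 kg/h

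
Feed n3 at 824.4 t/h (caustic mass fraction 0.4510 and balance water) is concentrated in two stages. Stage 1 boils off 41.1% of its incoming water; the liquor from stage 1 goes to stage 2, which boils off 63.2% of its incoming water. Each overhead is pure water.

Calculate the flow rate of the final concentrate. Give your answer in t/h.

469.9 t/h

water in feed = 824.4×0.549 = 452.6 t/h.
After stage 1: water left = (1−0.411)×452.6 = 266.58; stream total = 638.38 t/h.
After stage 2: water left = (1−0.632)×266.58 = 98.101; final concentrate = 469.91 t/h.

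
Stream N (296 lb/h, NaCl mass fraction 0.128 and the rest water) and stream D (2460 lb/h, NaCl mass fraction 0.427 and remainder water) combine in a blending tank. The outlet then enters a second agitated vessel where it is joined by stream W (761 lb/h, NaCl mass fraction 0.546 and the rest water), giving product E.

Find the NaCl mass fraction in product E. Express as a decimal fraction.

0.428

Overall, product flow = 3517 lb/h.
NaCl in = 296×0.128 + 2460×0.427 + 761×0.546 = 1503.8 lb/h.
NaCl fraction in E = 0.428.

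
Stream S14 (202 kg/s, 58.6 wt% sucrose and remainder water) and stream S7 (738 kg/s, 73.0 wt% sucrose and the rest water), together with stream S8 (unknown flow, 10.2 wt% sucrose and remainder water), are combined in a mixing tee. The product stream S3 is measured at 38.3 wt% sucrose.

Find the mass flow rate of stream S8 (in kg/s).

1057 kg/s

Let S8 be the unknown flow. Total out = 940 + S8.
sucrose balance: 657.11 + 0.102·S8 = 0.383·(940 + S8)
(0.102 − 0.383)·S8 = 0.383×940 − 657.11 = -297.09
S8 = -297.09 / -0.281 = 1057.3 kg/s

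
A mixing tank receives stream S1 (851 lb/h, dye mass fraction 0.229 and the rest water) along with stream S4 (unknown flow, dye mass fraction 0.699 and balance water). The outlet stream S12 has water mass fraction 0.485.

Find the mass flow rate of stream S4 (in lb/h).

Let S4 be the unknown flow. Total out = 851 + S4.
water balance: 656.12 + 0.301·S4 = 0.485·(851 + S4)
(0.301 − 0.485)·S4 = 0.485×851 − 656.12 = -243.39
S4 = -243.39 / -0.184 = 1322.7 lb/h

1323 lb/h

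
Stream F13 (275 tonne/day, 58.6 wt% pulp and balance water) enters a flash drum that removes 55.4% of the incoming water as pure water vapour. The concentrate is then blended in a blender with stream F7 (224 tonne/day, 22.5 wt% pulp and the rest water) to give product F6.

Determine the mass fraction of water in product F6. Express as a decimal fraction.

0.5147

Vapour removed = 0.554×0.414×275 = 63.073 tonne/day; concentrate = 211.93 tonne/day.
water reaching the mixer = 50.777 (from concentrate) + 224×0.775 = 224.38 tonne/day.
Product flow = 211.93 + 224 = 435.93 tonne/day; water fraction = 0.5147.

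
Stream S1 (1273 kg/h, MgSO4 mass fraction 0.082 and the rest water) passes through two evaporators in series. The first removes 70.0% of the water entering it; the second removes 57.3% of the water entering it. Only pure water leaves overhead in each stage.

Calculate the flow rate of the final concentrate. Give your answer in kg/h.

water in feed = 1273×0.918 = 1168.6 kg/h.
After stage 1: water left = (1−0.700)×1168.6 = 350.58; stream total = 454.97 kg/h.
After stage 2: water left = (1−0.573)×350.58 = 149.7; final concentrate = 254.09 kg/h.

254.1 kg/h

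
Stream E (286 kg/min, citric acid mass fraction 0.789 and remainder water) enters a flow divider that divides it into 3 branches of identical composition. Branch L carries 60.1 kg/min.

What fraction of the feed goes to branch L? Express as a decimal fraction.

0.210

Fraction to L = 60.1/286 = 0.2101.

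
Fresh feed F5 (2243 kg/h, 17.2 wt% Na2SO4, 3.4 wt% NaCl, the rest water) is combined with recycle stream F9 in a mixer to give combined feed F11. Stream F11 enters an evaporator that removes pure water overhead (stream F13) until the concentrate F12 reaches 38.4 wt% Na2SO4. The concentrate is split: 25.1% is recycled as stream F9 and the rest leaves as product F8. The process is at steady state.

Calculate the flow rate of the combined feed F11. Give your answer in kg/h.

Overall Na2SO4 balance (none leaves overhead): Na2SO4 in fresh feed = Na2SO4 in product, i.e. 2243×0.172 = (1−0.251)·F12·0.384.
F12 = 385.8/(0.384×0.749) = 1341.4 kg/h.
Recycle F9 = 0.251×1341.4 = 336.68 kg/h.
Combined feed F11 = 2243 + 336.68 = 2579.7 kg/h.

2580 kg/h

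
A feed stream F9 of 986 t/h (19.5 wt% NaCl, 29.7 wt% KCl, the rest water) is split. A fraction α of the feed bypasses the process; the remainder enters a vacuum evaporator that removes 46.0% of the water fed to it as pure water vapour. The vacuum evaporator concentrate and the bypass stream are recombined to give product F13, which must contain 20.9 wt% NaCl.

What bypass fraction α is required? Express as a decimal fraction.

0.713

All 986×0.195 = 192.27 t/h of NaCl reaches F13, so F13 = 192.27/0.209 = 919.95 t/h and vapour = 66.048 t/h.
The evaporator receives (1−α)·986 of feed at 0.508 water and removes 0.460 of that water:
0.460×0.508×(1−α)×986 = 66.048
(1−α) = 66.048/230.41 = 0.2867;  α = 0.7133.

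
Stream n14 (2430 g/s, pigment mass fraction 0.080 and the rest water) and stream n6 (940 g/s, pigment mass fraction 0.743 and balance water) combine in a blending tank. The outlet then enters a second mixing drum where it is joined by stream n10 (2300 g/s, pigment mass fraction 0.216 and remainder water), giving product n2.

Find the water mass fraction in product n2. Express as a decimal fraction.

0.755

Overall, product flow = 5670 g/s.
water in = 2430×0.920 + 940×0.257 + 2300×0.784 = 4280.4 g/s.
water fraction in n2 = 0.755.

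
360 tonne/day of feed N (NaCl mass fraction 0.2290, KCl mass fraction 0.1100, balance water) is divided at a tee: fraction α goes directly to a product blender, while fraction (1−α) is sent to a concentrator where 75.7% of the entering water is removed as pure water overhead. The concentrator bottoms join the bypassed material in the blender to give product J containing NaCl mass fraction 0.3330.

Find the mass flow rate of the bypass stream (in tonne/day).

135.3 tonne/day

All 360×0.229 = 82.44 tonne/day of NaCl reaches J, so J = 82.44/0.333 = 247.57 tonne/day and vapour = 112.43 tonne/day.
The evaporator receives (1−α)·360 of feed at 0.661 water and removes 0.757 of that water:
0.757×0.661×(1−α)×360 = 112.43
(1−α) = 112.43/180.14 = 0.6242;  α = 0.3758.
Bypass flow = 0.3758×360 = 135.3 tonne/day.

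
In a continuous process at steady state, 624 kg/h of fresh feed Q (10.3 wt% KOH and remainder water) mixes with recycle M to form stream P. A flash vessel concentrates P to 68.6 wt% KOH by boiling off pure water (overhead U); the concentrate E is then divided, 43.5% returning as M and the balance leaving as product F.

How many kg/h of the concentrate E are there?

165.8 kg/h

Overall KOH balance (none leaves overhead): KOH in fresh feed = KOH in product, i.e. 624×0.103 = (1−0.435)·E·0.686.
E = 64.272/(0.686×0.565) = 165.82 kg/h.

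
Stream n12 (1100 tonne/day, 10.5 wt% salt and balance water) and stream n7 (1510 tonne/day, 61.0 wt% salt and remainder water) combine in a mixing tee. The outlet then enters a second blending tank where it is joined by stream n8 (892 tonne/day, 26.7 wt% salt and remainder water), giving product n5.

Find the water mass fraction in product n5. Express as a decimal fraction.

Overall, product flow = 3502 tonne/day.
water in = 1100×0.895 + 1510×0.390 + 892×0.733 = 2227.2 tonne/day.
water fraction in n5 = 0.636.

0.636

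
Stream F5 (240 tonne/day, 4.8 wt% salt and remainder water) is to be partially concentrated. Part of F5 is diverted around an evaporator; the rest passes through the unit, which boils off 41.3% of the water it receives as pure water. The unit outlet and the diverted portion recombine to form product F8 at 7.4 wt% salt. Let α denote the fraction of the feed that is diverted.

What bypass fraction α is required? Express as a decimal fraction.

0.106

All 240×0.048 = 11.52 tonne/day of salt reaches F8, so F8 = 11.52/0.074 = 155.68 tonne/day and vapour = 84.324 tonne/day.
The evaporator receives (1−α)·240 of feed at 0.952 water and removes 0.413 of that water:
0.413×0.952×(1−α)×240 = 84.324
(1−α) = 84.324/94.362 = 0.8936;  α = 0.1064.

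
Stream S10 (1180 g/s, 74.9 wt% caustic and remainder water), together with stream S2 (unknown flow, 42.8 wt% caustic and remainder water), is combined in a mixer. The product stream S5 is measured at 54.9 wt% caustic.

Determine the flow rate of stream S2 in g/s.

Let S2 be the unknown flow. Total out = 1180 + S2.
caustic balance: 883.82 + 0.428·S2 = 0.549·(1180 + S2)
(0.428 − 0.549)·S2 = 0.549×1180 − 883.82 = -236
S2 = -236 / -0.121 = 1950.4 g/s

1950 g/s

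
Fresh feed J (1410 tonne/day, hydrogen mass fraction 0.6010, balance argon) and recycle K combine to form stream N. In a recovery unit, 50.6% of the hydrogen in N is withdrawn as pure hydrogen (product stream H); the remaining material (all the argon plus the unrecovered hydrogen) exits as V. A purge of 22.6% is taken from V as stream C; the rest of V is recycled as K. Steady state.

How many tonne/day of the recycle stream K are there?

argon enters only via J and leaves only via the purge: 1410×0.399 = 0.226×(argon in V), and the recovery unit passes all argon, so argon in N = argon in V = 2489.3 tonne/day.
hydrogen in N: m_A = 1410×0.601 + (1−0.226)·(1−0.506)·m_A, so m_A = 847.41/0.6176 = 1372 tonne/day.
V = (1−0.506)×1372 + 2489.3 = 3167.1 tonne/day.
Recycle K = (1−0.226)×3167.1 = 2451.3 tonne/day.

2451 tonne/day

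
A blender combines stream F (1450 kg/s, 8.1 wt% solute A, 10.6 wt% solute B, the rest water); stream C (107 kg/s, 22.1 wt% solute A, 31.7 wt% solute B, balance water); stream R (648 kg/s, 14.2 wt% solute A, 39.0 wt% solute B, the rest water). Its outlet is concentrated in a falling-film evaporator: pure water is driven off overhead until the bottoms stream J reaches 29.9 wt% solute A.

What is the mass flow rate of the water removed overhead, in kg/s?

solute A entering = 1450×0.081 + 107×0.221 + 648×0.142 = 233.11 kg/s.
All solute A reports to J, so J = 233.11/0.299 = 779.64 kg/s.
Total feed = 2205 kg/s; overhead = 2205 − 779.64 = 1425.4 kg/s.

1425 kg/s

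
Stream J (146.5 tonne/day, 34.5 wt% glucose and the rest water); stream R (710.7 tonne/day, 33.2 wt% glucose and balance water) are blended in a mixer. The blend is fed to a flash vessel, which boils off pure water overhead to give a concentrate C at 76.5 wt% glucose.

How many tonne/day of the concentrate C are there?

374.5 tonne/day

glucose entering = 146.5×0.345 + 710.7×0.332 = 286.49 tonne/day.
All glucose reports to C, so C = 286.49/0.765 = 374.5 tonne/day.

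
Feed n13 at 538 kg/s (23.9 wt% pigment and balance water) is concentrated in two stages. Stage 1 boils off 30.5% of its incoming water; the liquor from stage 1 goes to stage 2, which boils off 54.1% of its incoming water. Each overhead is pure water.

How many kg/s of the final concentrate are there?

259.2 kg/s

water in feed = 538×0.761 = 409.42 kg/s.
After stage 1: water left = (1−0.305)×409.42 = 284.55; stream total = 413.13 kg/s.
After stage 2: water left = (1−0.541)×284.55 = 130.61; final concentrate = 259.19 kg/s.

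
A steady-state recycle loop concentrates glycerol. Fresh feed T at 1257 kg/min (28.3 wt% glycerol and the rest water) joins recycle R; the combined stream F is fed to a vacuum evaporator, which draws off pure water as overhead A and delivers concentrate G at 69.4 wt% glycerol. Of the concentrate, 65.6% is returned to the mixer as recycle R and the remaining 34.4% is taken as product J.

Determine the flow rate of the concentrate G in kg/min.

Overall glycerol balance (none leaves overhead): glycerol in fresh feed = glycerol in product, i.e. 1257×0.283 = (1−0.656)·G·0.694.
G = 355.73/(0.694×0.344) = 1490.1 kg/min.

1490 kg/min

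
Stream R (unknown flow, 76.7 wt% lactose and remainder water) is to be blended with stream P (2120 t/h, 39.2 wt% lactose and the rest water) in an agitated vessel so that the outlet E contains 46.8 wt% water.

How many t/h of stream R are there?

Let R be the unknown flow. Total out = 2120 + R.
water balance: 1289 + 0.233·R = 0.468·(2120 + R)
(0.233 − 0.468)·R = 0.468×2120 − 1289 = -296.8
R = -296.8 / -0.235 = 1263 t/h

1263 t/h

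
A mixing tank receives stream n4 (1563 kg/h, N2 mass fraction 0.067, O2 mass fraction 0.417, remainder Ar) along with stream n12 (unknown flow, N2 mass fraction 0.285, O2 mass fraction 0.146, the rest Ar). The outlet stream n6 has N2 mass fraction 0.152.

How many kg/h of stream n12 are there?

998.9 kg/h

Let n12 be the unknown flow. Total out = 1563 + n12.
N2 balance: 104.72 + 0.285·n12 = 0.152·(1563 + n12)
(0.285 − 0.152)·n12 = 0.152×1563 − 104.72 = 132.85
n12 = 132.85 / 0.133 = 998.91 kg/h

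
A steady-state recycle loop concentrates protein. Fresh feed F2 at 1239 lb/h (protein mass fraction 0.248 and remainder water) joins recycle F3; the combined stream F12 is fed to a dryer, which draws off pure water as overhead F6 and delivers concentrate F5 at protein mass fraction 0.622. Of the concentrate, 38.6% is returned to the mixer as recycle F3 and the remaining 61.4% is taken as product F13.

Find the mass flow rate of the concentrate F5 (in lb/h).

Overall protein balance (none leaves overhead): protein in fresh feed = protein in product, i.e. 1239×0.248 = (1−0.386)·F5·0.622.
F5 = 307.27/(0.622×0.614) = 804.57 lb/h.

804.6 lb/h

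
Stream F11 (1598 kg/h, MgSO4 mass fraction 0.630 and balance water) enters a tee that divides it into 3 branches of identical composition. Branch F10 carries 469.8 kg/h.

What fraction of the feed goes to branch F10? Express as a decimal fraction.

Fraction to F10 = 469.8/1598 = 0.2940.

0.294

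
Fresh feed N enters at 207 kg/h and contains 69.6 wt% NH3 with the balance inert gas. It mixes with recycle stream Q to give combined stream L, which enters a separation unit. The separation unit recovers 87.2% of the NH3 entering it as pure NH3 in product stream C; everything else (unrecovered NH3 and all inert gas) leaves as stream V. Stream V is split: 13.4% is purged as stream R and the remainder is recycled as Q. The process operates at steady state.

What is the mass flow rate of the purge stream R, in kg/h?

inert gas enters only via N and leaves only via the purge: 207×0.304 = 0.134×(inert gas in V), and the separation unit passes all inert gas, so inert gas in L = inert gas in V = 469.61 kg/h.
NH3 in L: m_A = 207×0.696 + (1−0.134)·(1−0.872)·m_A, so m_A = 144.07/0.8892 = 162.03 kg/h.
V = (1−0.872)×162.03 + 469.61 = 490.35 kg/h.
Purge R = 0.134×490.35 = 65.707 kg/h.

65.71 kg/h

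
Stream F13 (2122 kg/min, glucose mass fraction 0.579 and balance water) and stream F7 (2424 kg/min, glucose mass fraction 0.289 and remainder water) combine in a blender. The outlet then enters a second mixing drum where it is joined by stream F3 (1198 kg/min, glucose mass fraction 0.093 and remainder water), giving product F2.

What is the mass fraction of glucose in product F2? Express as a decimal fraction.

Overall, product flow = 5744 kg/min.
glucose in = 2122×0.579 + 2424×0.289 + 1198×0.093 = 2040.6 kg/min.
glucose fraction in F2 = 0.355.

0.355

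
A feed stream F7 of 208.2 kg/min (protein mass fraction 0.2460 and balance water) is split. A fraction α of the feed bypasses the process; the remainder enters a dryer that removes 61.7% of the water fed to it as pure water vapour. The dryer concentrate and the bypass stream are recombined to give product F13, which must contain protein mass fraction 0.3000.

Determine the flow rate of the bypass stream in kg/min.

All 208.2×0.246 = 51.217 kg/min of protein reaches F13, so F13 = 51.217/0.300 = 170.72 kg/min and vapour = 37.476 kg/min.
The evaporator receives (1−α)·208.2 of feed at 0.754 water and removes 0.617 of that water:
0.617×0.754×(1−α)×208.2 = 37.476
(1−α) = 37.476/96.858 = 0.3869;  α = 0.6131.
Bypass flow = 0.6131×208.2 = 127.64 kg/min.

127.6 kg/min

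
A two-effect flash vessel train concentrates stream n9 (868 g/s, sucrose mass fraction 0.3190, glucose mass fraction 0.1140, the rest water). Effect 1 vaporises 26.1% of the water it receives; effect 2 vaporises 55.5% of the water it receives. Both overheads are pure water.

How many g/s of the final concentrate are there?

water in feed = 868×0.567 = 492.16 g/s.
After stage 1: water left = (1−0.261)×492.16 = 363.7; stream total = 739.55 g/s.
After stage 2: water left = (1−0.555)×363.7 = 161.85; final concentrate = 537.69 g/s.

537.7 g/s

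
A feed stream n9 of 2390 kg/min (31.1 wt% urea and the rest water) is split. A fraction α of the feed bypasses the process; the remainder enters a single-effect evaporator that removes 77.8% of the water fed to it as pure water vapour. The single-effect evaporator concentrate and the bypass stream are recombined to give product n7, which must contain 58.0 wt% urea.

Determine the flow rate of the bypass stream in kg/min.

322.1 kg/min

All 2390×0.311 = 743.29 kg/min of urea reaches n7, so n7 = 743.29/0.580 = 1281.5 kg/min and vapour = 1108.5 kg/min.
The evaporator receives (1−α)·2390 of feed at 0.689 water and removes 0.778 of that water:
0.778×0.689×(1−α)×2390 = 1108.5
(1−α) = 1108.5/1281.1 = 0.8652;  α = 0.1348.
Bypass flow = 0.1348×2390 = 322.13 kg/min.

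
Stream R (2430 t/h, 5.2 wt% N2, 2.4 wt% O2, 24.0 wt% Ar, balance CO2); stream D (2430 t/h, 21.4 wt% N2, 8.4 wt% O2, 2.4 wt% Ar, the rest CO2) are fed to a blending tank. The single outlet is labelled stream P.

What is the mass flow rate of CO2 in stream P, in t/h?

CO2 out = CO2 in = 2430×0.684 + 2430×0.678 = 3309.7 t/h.

3310 t/h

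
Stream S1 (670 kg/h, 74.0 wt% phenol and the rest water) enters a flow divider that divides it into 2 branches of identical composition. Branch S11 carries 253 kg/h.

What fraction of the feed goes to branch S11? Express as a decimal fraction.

Fraction to S11 = 253/670 = 0.3776.

0.378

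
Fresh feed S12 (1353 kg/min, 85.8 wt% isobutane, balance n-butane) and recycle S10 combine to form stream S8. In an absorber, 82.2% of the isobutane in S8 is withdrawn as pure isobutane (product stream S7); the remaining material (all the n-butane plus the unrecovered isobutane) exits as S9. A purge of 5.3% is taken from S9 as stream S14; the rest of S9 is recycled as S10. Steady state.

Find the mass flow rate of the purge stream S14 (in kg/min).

n-butane enters only via S12 and leaves only via the purge: 1353×0.142 = 0.053×(n-butane in S9), and the absorber passes all n-butane, so n-butane in S8 = n-butane in S9 = 3625 kg/min.
isobutane in S8: m_A = 1353×0.858 + (1−0.053)·(1−0.822)·m_A, so m_A = 1160.9/0.8314 = 1396.2 kg/min.
S9 = (1−0.822)×1396.2 + 3625 = 3873.5 kg/min.
Purge S14 = 0.053×3873.5 = 205.3 kg/min.

205.3 kg/min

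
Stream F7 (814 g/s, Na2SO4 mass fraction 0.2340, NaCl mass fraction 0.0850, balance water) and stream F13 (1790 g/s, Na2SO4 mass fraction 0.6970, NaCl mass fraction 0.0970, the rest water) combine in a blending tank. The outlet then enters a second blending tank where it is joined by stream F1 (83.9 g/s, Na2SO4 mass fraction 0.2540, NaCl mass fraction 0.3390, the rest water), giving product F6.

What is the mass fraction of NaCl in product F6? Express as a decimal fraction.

Overall, product flow = 2687.9 g/s.
NaCl in = 814×0.085 + 1790×0.097 + 83.9×0.339 = 271.26 g/s.
NaCl fraction in F6 = 0.1009.

0.1009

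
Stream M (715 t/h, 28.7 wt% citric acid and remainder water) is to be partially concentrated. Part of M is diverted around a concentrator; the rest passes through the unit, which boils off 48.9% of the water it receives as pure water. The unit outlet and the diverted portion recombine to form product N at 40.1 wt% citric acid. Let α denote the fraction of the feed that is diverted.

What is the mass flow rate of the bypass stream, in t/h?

132 t/h

All 715×0.287 = 205.2 t/h of citric acid reaches N, so N = 205.2/0.401 = 511.73 t/h and vapour = 203.27 t/h.
The evaporator receives (1−α)·715 of feed at 0.713 water and removes 0.489 of that water:
0.489×0.713×(1−α)×715 = 203.27
(1−α) = 203.27/249.29 = 0.8154;  α = 0.1846.
Bypass flow = 0.1846×715 = 132 t/h.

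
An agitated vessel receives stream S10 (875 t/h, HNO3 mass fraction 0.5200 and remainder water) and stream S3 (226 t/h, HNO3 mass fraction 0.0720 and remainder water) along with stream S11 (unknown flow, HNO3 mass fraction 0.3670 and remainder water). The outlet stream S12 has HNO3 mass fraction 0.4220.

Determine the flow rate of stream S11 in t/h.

120.9 t/h

Let S11 be the unknown flow. Total out = 1101 + S11.
HNO3 balance: 471.27 + 0.367·S11 = 0.422·(1101 + S11)
(0.367 − 0.422)·S11 = 0.422×1101 − 471.27 = -6.65
S11 = -6.65 / -0.055 = 120.91 t/h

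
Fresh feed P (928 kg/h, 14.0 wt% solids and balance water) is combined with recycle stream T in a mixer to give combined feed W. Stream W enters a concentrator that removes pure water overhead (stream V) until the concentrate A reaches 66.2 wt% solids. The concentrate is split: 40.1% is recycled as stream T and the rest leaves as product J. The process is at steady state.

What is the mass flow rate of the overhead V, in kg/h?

731.7 kg/h

Overall solids balance (none leaves overhead): solids in fresh feed = solids in product, i.e. 928×0.140 = (1−0.401)·A·0.662.
A = 129.92/(0.662×0.599) = 327.64 kg/h.
Recycle T = 0.401×327.64 = 131.38 kg/h.
Combined feed W = 928 + 131.38 = 1059.4 kg/h.
Overhead V = W − A = 1059.4 − 327.64 = 731.75 kg/h.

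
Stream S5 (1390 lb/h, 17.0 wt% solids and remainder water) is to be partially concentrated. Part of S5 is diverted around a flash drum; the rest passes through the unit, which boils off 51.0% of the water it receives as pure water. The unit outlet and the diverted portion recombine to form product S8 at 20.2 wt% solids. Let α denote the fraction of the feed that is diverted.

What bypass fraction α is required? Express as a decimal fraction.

0.626

All 1390×0.170 = 236.3 lb/h of solids reaches S8, so S8 = 236.3/0.202 = 1169.8 lb/h and vapour = 220.2 lb/h.
The evaporator receives (1−α)·1390 of feed at 0.830 water and removes 0.510 of that water:
0.510×0.830×(1−α)×1390 = 220.2
(1−α) = 220.2/588.39 = 0.3742;  α = 0.6258.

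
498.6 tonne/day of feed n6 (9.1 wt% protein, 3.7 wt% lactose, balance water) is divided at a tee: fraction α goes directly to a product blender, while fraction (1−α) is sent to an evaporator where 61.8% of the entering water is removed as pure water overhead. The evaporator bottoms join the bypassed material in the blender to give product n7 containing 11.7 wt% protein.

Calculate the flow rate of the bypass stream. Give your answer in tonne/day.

All 498.6×0.091 = 45.373 tonne/day of protein reaches n7, so n7 = 45.373/0.117 = 387.8 tonne/day and vapour = 110.8 tonne/day.
The evaporator receives (1−α)·498.6 of feed at 0.872 water and removes 0.618 of that water:
0.618×0.872×(1−α)×498.6 = 110.8
(1−α) = 110.8/268.69 = 0.4124;  α = 0.5876.
Bypass flow = 0.5876×498.6 = 292.99 tonne/day.

293 tonne/day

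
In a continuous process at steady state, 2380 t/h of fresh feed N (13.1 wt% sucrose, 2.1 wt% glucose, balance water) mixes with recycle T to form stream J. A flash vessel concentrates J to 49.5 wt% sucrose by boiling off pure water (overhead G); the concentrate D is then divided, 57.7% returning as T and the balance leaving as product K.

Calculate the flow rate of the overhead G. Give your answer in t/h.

1750 t/h

Overall sucrose balance (none leaves overhead): sucrose in fresh feed = sucrose in product, i.e. 2380×0.131 = (1−0.577)·D·0.495.
D = 311.78/(0.495×0.423) = 1489 t/h.
Recycle T = 0.577×1489 = 859.17 t/h.
Combined feed J = 2380 + 859.17 = 3239.2 t/h.
Overhead G = J − D = 3239.2 − 1489 = 1750.1 t/h.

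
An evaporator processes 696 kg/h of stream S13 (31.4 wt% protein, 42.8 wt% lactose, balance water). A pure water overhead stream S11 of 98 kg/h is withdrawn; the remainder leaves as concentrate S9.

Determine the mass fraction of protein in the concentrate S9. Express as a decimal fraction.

0.365

protein is not removed: 696×0.314 = 218.54 kg/h of protein enters S9.
Concentrate = 696 − 98 = 598 kg/h.
Mass fraction = 218.54/598 = 0.365.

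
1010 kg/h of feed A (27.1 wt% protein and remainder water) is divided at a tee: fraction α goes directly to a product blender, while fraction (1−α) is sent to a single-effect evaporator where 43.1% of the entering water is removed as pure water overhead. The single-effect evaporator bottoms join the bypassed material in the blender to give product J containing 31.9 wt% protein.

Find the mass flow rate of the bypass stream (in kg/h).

All 1010×0.271 = 273.71 kg/h of protein reaches J, so J = 273.71/0.319 = 858.03 kg/h and vapour = 151.97 kg/h.
The evaporator receives (1−α)·1010 of feed at 0.729 water and removes 0.431 of that water:
0.431×0.729×(1−α)×1010 = 151.97
(1−α) = 151.97/317.34 = 0.4789;  α = 0.5211.
Bypass flow = 0.5211×1010 = 526.31 kg/h.

526.3 kg/h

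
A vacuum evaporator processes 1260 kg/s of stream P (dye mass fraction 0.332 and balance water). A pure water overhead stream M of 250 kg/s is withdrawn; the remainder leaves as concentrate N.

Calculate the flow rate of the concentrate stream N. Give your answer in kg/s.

1010 kg/s

Concentrate = 1260 − 250 = 1010 kg/s.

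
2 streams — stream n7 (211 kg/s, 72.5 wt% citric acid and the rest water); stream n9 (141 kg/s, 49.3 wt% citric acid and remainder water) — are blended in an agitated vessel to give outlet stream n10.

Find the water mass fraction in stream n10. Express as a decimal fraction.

Total flow out = 211 + 141 = 352 kg/s.
water in = 211×0.275 + 141×0.507 = 129.51 kg/s.
water mass fraction in n10 = 129.51/352 = 0.368.

0.368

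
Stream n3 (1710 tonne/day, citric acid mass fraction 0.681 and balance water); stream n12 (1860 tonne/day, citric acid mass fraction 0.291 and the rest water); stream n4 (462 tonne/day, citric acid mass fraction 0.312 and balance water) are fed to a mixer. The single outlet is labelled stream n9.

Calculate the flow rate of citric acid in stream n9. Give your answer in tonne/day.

citric acid out = citric acid in = 1710×0.681 + 1860×0.291 + 462×0.312 = 1849.9 tonne/day.

1850 tonne/day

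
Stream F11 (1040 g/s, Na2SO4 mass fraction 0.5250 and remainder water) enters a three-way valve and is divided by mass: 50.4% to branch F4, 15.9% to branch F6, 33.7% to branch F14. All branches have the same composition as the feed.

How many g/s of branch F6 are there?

Branch F6 flow = 0.159×1040 = 165.36 g/s.

165.4 g/s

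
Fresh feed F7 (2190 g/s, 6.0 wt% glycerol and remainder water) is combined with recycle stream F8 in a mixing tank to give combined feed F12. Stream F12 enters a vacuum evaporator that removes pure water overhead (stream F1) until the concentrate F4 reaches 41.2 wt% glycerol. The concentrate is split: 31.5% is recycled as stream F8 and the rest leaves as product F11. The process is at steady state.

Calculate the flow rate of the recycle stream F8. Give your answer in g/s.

146.7 g/s

Overall glycerol balance (none leaves overhead): glycerol in fresh feed = glycerol in product, i.e. 2190×0.060 = (1−0.315)·F4·0.412.
F4 = 131.4/(0.412×0.685) = 465.59 g/s.
Recycle F8 = 0.315×465.59 = 146.66 g/s.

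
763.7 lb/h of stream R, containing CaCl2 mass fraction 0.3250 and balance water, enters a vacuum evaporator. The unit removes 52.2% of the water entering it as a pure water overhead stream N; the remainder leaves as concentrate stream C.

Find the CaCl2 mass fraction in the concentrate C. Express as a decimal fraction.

0.5018

CaCl2 is not removed: 763.7×0.325 = 248.2 lb/h of CaCl2 enters C.
water entering = 763.7×0.675 = 515.5 lb/h; overhead removed = 0.522×515.5 = 269.09 lb/h.
Concentrate = 763.7 − 269.09 = 494.61 lb/h.
Mass fraction = 248.2/494.61 = 0.5018.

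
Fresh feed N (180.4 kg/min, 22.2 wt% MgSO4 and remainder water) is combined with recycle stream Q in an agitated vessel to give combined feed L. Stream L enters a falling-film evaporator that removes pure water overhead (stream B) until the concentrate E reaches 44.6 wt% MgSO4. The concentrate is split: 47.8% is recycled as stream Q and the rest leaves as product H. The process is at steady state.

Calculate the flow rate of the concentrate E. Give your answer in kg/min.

172 kg/min

Overall MgSO4 balance (none leaves overhead): MgSO4 in fresh feed = MgSO4 in product, i.e. 180.4×0.222 = (1−0.478)·E·0.446.
E = 40.049/(0.446×0.522) = 172.02 kg/min.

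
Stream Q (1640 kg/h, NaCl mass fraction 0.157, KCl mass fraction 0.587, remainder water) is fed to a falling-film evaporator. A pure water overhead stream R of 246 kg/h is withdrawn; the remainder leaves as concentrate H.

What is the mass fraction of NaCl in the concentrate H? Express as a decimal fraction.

NaCl is not removed: 1640×0.157 = 257.48 kg/h of NaCl enters H.
Concentrate = 1640 − 246 = 1394 kg/h.
Mass fraction = 257.48/1394 = 0.185.

0.185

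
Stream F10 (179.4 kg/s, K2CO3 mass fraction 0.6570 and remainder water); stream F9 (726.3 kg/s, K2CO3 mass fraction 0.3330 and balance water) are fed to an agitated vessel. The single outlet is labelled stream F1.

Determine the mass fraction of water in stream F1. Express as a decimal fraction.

Total flow out = 179.4 + 726.3 = 905.7 kg/s.
water in = 179.4×0.343 + 726.3×0.667 = 545.98 kg/s.
water mass fraction in F1 = 545.98/905.7 = 0.6028.

0.6028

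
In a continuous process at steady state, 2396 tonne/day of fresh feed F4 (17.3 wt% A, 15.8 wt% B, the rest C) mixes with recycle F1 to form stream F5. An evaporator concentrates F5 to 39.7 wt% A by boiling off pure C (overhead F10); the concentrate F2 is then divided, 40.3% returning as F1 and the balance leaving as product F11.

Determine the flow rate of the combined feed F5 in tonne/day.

Overall A balance (none leaves overhead): A in fresh feed = A in product, i.e. 2396×0.173 = (1−0.403)·F2·0.397.
F2 = 414.51/(0.397×0.597) = 1748.9 tonne/day.
Recycle F1 = 0.403×1748.9 = 704.81 tonne/day.
Combined feed F5 = 2396 + 704.81 = 3100.8 tonne/day.

3101 tonne/day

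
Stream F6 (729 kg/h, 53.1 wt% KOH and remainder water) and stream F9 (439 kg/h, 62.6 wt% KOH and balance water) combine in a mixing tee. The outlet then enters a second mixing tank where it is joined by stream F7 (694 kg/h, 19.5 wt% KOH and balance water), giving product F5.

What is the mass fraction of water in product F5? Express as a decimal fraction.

Overall, product flow = 1862 kg/h.
water in = 729×0.469 + 439×0.374 + 694×0.805 = 1064.8 kg/h.
water fraction in F5 = 0.572.

0.572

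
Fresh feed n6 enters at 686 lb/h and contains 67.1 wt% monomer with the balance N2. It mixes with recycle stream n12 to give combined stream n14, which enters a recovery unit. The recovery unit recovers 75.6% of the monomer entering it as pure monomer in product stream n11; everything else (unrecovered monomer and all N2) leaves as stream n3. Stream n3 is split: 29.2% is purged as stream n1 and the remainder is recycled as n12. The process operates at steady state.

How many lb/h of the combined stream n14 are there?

N2 enters only via n6 and leaves only via the purge: 686×0.329 = 0.292×(N2 in n3), and the recovery unit passes all N2, so N2 in n14 = N2 in n3 = 772.92 lb/h.
monomer in n14: m_A = 686×0.671 + (1−0.292)·(1−0.756)·m_A, so m_A = 460.31/0.8272 = 556.43 lb/h.
n14 = 556.43 + 772.92 = 1329.4 lb/h.

1329 lb/h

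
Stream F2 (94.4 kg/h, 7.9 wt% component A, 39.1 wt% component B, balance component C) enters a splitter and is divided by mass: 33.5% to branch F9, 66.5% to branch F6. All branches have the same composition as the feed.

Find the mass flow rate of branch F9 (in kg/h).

Branch F9 flow = 0.335×94.4 = 31.624 kg/h.

31.62 kg/h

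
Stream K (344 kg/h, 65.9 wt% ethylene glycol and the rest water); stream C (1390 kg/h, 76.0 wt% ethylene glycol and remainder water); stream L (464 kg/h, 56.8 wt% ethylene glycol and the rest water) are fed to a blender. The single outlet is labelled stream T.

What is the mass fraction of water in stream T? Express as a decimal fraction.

0.2963

Total flow out = 344 + 1390 + 464 = 2198 kg/h.
water in = 344×0.341 + 1390×0.240 + 464×0.432 = 651.35 kg/h.
water mass fraction in T = 651.35/2198 = 0.2963.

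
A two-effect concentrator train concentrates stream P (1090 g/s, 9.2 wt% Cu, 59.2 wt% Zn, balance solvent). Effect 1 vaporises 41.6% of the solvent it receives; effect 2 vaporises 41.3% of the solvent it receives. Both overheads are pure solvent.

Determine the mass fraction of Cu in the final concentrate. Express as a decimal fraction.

solvent in feed = 1090×0.316 = 344.44 g/s.
After stage 1: solvent left = (1−0.416)×344.44 = 201.15; stream total = 946.71 g/s.
After stage 2: solvent left = (1−0.413)×201.15 = 118.08; final concentrate = 863.64 g/s.
Cu fraction = 100.28/863.64 = 0.1161.

0.1161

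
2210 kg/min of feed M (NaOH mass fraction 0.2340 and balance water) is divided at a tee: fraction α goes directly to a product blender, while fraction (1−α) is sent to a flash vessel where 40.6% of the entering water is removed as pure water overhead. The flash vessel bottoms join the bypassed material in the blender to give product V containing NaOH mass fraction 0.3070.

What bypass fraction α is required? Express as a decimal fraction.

All 2210×0.234 = 517.14 kg/min of NaOH reaches V, so V = 517.14/0.307 = 1684.5 kg/min and vapour = 525.5 kg/min.
The evaporator receives (1−α)·2210 of feed at 0.766 water and removes 0.406 of that water:
0.406×0.766×(1−α)×2210 = 525.5
(1−α) = 525.5/687.3 = 0.7646;  α = 0.2354.

0.235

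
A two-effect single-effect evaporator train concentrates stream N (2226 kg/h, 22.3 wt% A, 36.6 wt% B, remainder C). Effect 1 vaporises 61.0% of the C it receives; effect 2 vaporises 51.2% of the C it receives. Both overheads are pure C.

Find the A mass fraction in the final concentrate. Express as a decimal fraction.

C in feed = 2226×0.411 = 914.89 kg/h.
After stage 1: C left = (1−0.610)×914.89 = 356.81; stream total = 1667.9 kg/h.
After stage 2: C left = (1−0.512)×356.81 = 174.12; final concentrate = 1485.2 kg/h.
A fraction = 496.4/1485.2 = 0.334.

0.334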